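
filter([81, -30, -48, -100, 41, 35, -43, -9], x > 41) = keep x where x > 41: 81✓, -30✗, -48✗, -100✗, 41✗, 35✗, -43✗, -9✗
= [81]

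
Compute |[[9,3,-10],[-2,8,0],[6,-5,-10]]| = (1)*(9)*det([[8, 0], [-5, -10]]) + (-1)*(3)*det([[-2, 0], [6, -10]]) + (1)*(-10)*det([[-2, 8], [6, -5]])
= -720 + -60 + 380
= -400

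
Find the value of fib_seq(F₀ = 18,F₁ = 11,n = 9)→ F_2 = F_1 + F_0 = 29
F_3 = F_2 + F_1 = 40
F_4 = F_3 + F_2 = 69
...
= [18, 11, 29, 40, 69, 109, 178, 287, 465]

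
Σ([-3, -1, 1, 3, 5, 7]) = 12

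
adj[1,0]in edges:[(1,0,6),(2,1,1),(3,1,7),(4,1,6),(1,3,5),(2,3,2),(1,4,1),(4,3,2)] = 6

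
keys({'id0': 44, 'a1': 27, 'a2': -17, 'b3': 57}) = ['id0', 'a1', 'a2', 'b3']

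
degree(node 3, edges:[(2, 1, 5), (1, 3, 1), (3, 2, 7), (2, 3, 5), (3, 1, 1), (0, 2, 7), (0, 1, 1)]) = incident: (1,3), (3,2), (2,3), (3,1)
= 4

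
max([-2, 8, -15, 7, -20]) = 8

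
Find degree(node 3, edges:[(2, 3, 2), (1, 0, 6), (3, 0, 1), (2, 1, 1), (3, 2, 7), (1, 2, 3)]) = incident: (2,3), (3,0), (3,2)
= 3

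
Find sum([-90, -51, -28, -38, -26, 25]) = -208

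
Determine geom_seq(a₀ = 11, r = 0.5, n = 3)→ [11.0, 5.5, 2.75]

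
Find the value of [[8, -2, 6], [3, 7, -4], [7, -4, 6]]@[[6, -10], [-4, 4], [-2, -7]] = C[0][0] = (8)*(6) + (-2)*(-4) + (6)*(-2) = 44
C[0][1] = (8)*(-10) + (-2)*(4) + (6)*(-7) = -130
C[1][0] = (3)*(6) + (7)*(-4) + (-4)*(-2) = -2
C[1][1] = (3)*(-10) + (7)*(4) + (-4)*(-7) = 26
C[2][0] = (7)*(6) + (-4)*(-4) + (6)*(-2) = 46
C[2][1] = (7)*(-10) + (-4)*(4) + (6)*(-7) = -128
= [[44, -130], [-2, 26], [46, -128]]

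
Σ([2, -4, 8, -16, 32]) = 2 + -4 + 8 + -16 + 32
= 22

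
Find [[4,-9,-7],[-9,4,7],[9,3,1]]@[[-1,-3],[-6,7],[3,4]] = C[0][0] = (4)*(-1) + (-9)*(-6) + (-7)*(3) = 29
C[0][1] = (4)*(-3) + (-9)*(7) + (-7)*(4) = -103
C[1][0] = (-9)*(-1) + (4)*(-6) + (7)*(3) = 6
C[1][1] = (-9)*(-3) + (4)*(7) + (7)*(4) = 83
C[2][0] = (9)*(-1) + (3)*(-6) + (1)*(3) = -24
C[2][1] = (9)*(-3) + (3)*(7) + (1)*(4) = -2
= [[29, -103], [6, 83], [-24, -2]]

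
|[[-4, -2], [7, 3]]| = 2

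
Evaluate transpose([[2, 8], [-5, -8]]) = [[2, -5], [8, -8]]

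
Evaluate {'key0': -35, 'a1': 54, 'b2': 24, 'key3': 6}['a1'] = 54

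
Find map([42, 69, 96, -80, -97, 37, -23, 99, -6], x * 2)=42*2=84, 69*2=138, 96*2=192, -80*2=-160, -97*2=-194, 37*2=74, -23*2=-46, 99*2=198, -6*2=-12
= [84, 138, 192, -160, -194, 74, -46, 198, -12]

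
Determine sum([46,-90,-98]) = 46 + (-90) + (-98)
= -142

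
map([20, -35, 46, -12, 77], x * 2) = [40, -70, 92, -24, 154]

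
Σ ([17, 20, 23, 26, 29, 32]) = 147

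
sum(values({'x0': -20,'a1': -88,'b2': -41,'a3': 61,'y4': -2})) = -90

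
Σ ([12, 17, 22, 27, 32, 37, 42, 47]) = 12 + 17 + 22 + 27 + 32 + 37 + 42 + 47
= 236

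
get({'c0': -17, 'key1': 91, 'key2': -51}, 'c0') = -17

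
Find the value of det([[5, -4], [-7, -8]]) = -68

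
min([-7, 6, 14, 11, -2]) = -7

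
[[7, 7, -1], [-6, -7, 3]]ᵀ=[[7, -6], [7, -7], [-1, 3]]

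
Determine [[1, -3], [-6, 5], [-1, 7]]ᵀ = [[1, -6, -1], [-3, 5, 7]]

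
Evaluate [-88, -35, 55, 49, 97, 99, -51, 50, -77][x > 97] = keep x where x > 97: -88✗, -35✗, 55✗, 49✗, 97✗, 99✓, -51✗, 50✗, -77✗
= [99]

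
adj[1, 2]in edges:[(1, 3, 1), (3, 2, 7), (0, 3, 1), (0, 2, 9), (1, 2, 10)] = 10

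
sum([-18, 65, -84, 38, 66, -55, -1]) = 11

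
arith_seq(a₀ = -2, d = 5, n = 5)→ a_0 = -2 + 0*5 = -2
a_1 = -2 + 1*5 = 3
a_2 = -2 + 2*5 = 8
...
= [-2, 3, 8, 13, 18]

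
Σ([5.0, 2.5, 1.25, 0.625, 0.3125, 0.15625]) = 5.0 + 2.5 + 1.25 + 0.625 + 0.3125 + 0.15625
= 9.84375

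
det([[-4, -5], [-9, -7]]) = -17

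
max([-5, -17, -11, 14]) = 14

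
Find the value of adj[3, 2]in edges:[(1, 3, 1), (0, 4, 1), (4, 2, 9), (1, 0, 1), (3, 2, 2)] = 2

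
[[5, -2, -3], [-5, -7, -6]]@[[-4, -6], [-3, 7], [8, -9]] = [[-38, -17], [-7, 35]]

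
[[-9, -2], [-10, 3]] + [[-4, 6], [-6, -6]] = [[-13, 4], [-16, -3]]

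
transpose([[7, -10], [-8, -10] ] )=[[7, -8], [-10, -10]]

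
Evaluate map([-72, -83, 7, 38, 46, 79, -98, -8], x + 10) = -72+10=-62, -83+10=-73, 7+10=17, 38+10=48, 46+10=56, 79+10=89, -98+10=-88, -8+10=2
= [-62, -73, 17, 48, 56, 89, -88, 2]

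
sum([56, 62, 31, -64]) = 56 + 62 + 31 + (-64)
= 85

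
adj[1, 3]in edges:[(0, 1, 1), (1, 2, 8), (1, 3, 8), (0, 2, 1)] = 8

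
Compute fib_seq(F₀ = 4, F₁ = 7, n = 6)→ [4, 7, 11, 18, 29, 47]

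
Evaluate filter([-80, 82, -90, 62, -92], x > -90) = keep x where x > -90: -80✓, 82✓, -90✗, 62✓, -92✗
= [-80, 82, 62]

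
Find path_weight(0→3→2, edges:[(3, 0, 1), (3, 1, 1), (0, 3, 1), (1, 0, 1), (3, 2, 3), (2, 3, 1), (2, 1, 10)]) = 4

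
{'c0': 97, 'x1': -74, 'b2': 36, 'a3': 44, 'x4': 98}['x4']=98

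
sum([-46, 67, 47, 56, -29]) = (-46) + 67 + 47 + 56 + (-29)
= 95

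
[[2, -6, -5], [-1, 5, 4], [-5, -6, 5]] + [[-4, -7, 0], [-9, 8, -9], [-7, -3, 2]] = [[-2, -13, -5], [-10, 13, -5], [-12, -9, 7]]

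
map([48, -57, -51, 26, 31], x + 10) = 48+10=58, -57+10=-47, -51+10=-41, 26+10=36, 31+10=41
= [58, -47, -41, 36, 41]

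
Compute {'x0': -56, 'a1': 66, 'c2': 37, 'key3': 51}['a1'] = 66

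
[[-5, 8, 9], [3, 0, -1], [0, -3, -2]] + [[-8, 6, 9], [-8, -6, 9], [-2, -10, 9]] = [[-13, 14, 18], [-5, -6, 8], [-2, -13, 7]]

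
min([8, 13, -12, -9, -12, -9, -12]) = -12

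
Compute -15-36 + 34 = -17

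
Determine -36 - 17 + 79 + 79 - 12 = 93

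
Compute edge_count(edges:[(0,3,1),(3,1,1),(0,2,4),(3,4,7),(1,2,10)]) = 5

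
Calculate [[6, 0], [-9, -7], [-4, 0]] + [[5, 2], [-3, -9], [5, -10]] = [[11, 2], [-12, -16], [1, -10]]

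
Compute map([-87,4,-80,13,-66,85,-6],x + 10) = [-77, 14, -70, 23, -56, 95, 4]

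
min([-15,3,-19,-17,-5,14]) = -19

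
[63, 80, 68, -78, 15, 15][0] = 63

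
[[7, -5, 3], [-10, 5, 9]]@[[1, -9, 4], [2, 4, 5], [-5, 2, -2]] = [[-18, -77, -3], [-45, 128, -33]]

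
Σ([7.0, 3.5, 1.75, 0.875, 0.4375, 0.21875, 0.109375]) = 7.0 + 3.5 + 1.75 + 0.875 + 0.4375 + 0.21875 + 0.109375
= 13.890625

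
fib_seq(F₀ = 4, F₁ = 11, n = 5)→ F_2 = F_1 + F_0 = 15
F_3 = F_2 + F_1 = 26
F_4 = F_3 + F_2 = 41
= [4, 11, 15, 26, 41]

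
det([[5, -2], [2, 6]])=(5)*(6) - (-2)*(2)
= 34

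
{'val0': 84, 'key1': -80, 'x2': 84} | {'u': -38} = {'val0': 84, 'key1': -80, 'x2': 84, 'u': -38}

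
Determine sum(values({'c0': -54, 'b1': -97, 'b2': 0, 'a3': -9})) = -160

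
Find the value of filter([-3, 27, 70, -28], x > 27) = keep x where x > 27: -3✗, 27✗, 70✓, -28✗
= [70]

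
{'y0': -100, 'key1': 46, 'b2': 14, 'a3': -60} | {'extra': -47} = {'y0': -100, 'key1': 46, 'b2': 14, 'a3': -60, 'extra': -47}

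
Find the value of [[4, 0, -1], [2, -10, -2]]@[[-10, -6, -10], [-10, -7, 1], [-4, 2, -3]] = C[0][0] = (4)*(-10) + (0)*(-10) + (-1)*(-4) = -36
C[0][1] = (4)*(-6) + (0)*(-7) + (-1)*(2) = -26
C[0][2] = (4)*(-10) + (0)*(1) + (-1)*(-3) = -37
C[1][0] = (2)*(-10) + (-10)*(-10) + (-2)*(-4) = 88
C[1][1] = (2)*(-6) + (-10)*(-7) + (-2)*(2) = 54
C[1][2] = (2)*(-10) + (-10)*(1) + (-2)*(-3) = -24
= [[-36, -26, -37], [88, 54, -24]]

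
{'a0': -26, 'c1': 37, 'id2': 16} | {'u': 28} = {'a0': -26, 'c1': 37, 'id2': 16, 'u': 28}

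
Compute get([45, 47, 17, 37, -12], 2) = 17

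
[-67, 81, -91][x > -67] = keep x where x > -67: -67✗, 81✓, -91✗
= [81]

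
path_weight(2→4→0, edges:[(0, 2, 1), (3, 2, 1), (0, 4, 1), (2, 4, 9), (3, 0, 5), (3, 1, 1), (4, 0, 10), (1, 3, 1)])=19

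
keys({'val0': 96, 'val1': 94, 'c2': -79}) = ['val0', 'val1', 'c2']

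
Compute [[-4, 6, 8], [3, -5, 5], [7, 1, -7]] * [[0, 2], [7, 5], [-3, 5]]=C[0][0] = (-4)*(0) + (6)*(7) + (8)*(-3) = 18
C[0][1] = (-4)*(2) + (6)*(5) + (8)*(5) = 62
C[1][0] = (3)*(0) + (-5)*(7) + (5)*(-3) = -50
C[1][1] = (3)*(2) + (-5)*(5) + (5)*(5) = 6
C[2][0] = (7)*(0) + (1)*(7) + (-7)*(-3) = 28
C[2][1] = (7)*(2) + (1)*(5) + (-7)*(5) = -16
= [[18, 62], [-50, 6], [28, -16]]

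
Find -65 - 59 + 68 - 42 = -98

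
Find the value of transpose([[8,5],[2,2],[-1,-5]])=[[8, 2, -1], [5, 2, -5]]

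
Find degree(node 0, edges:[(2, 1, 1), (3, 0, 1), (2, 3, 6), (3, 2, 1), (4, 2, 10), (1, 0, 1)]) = incident: (3,0), (1,0)
= 2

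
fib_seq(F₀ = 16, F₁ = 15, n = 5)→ [16, 15, 31, 46, 77]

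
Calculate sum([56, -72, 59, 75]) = 118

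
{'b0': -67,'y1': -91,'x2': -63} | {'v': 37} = {'b0': -67, 'y1': -91, 'x2': -63, 'v': 37}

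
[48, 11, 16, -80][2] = 16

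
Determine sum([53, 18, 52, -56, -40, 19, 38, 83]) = 167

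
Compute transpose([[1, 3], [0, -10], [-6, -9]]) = [[1, 0, -6], [3, -10, -9]]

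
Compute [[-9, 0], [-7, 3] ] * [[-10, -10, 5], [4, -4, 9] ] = C[0][0] = (-9)*(-10) + (0)*(4) = 90
C[0][1] = (-9)*(-10) + (0)*(-4) = 90
C[0][2] = (-9)*(5) + (0)*(9) = -45
C[1][0] = (-7)*(-10) + (3)*(4) = 82
C[1][1] = (-7)*(-10) + (3)*(-4) = 58
C[1][2] = (-7)*(5) + (3)*(9) = -8
= [[90, 90, -45], [82, 58, -8]]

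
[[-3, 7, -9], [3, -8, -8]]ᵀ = [[-3, 3], [7, -8], [-9, -8]]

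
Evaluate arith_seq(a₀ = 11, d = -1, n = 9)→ a_0 = 11 + 0*-1 = 11
a_1 = 11 + 1*-1 = 10
a_2 = 11 + 2*-1 = 9
...
= [11, 10, 9, 8, 7, 6, 5, 4, 3]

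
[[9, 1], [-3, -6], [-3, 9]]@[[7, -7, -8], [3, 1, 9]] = C[0][0] = (9)*(7) + (1)*(3) = 66
C[0][1] = (9)*(-7) + (1)*(1) = -62
C[0][2] = (9)*(-8) + (1)*(9) = -63
C[1][0] = (-3)*(7) + (-6)*(3) = -39
C[1][1] = (-3)*(-7) + (-6)*(1) = 15
C[1][2] = (-3)*(-8) + (-6)*(9) = -30
... (3 more cells)
= [[66, -62, -63], [-39, 15, -30], [6, 30, 105]]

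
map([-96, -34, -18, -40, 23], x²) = [9216, 1156, 324, 1600, 529]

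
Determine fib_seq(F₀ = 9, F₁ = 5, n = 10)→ [9, 5, 14, 19, 33, 52, 85, 137, 222, 359]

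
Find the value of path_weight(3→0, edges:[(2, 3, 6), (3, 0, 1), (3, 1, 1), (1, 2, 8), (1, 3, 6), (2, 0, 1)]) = w(3→0)=1
= 1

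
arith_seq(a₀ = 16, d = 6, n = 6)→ a_0 = 16 + 0*6 = 16
a_1 = 16 + 1*6 = 22
a_2 = 16 + 2*6 = 28
...
= [16, 22, 28, 34, 40, 46]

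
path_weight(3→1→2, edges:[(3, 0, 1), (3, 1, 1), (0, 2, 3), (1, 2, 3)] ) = w(3→1)=1 + w(1→2)=3
= 4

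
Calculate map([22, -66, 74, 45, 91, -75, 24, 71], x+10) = [32, -56, 84, 55, 101, -65, 34, 81]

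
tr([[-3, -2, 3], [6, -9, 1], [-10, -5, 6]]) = diagonal: (-3) + (-9) + 6
= -6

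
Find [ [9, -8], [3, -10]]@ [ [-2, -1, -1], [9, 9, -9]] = C[0][0] = (9)*(-2) + (-8)*(9) = -90
C[0][1] = (9)*(-1) + (-8)*(9) = -81
C[0][2] = (9)*(-1) + (-8)*(-9) = 63
C[1][0] = (3)*(-2) + (-10)*(9) = -96
C[1][1] = (3)*(-1) + (-10)*(9) = -93
C[1][2] = (3)*(-1) + (-10)*(-9) = 87
= [[-90, -81, 63], [-96, -93, 87]]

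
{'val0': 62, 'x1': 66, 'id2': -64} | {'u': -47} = {'val0': 62, 'x1': 66, 'id2': -64, 'u': -47}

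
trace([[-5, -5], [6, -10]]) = diagonal: (-5) + (-10)
= -15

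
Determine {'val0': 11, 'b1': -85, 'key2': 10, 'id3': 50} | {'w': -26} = {'val0': 11, 'b1': -85, 'key2': 10, 'id3': 50, 'w': -26}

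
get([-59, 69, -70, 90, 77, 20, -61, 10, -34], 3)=90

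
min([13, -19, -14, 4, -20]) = -20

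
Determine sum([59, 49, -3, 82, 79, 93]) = 59 + 49 + (-3) + 82 + 79 + 93
= 359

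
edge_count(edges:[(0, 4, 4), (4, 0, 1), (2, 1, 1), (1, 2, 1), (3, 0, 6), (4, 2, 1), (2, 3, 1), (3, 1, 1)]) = 8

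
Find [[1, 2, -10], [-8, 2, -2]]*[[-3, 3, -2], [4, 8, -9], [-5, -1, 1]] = [[55, 29, -30], [42, -6, -4]]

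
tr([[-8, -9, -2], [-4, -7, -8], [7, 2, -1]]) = -16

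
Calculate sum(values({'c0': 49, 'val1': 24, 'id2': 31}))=104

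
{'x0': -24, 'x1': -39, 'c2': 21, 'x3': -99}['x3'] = -99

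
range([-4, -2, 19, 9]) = 23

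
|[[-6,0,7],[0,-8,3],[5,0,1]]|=(1)*(-6)*det([[-8, 3], [0, 1]]) + (-1)*(0)*det([[0, 3], [5, 1]]) + (1)*(7)*det([[0, -8], [5, 0]])
= 48 + 0 + 280
= 328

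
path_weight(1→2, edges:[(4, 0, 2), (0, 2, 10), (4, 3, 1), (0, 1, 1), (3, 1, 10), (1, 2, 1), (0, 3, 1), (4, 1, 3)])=1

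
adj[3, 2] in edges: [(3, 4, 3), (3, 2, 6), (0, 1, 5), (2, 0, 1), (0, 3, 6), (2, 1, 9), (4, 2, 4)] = 6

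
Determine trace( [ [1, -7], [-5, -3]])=diagonal: 1 + (-3)
= -2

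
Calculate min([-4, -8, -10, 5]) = -10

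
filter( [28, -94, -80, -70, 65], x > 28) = keep x where x > 28: 28✗, -94✗, -80✗, -70✗, 65✓
= [65]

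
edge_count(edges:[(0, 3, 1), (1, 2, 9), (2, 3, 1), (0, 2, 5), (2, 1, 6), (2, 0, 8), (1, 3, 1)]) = 7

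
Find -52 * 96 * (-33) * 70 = 11531520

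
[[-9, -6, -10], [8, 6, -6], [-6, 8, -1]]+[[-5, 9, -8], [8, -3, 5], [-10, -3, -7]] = [[-14, 3, -18], [16, 3, -1], [-16, 5, -8]]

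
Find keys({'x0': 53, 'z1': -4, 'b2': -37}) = ['x0', 'z1', 'b2']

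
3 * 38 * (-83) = -9462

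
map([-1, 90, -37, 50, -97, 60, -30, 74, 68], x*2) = -1*2=-2, 90*2=180, -37*2=-74, 50*2=100, -97*2=-194, 60*2=120, -30*2=-60, 74*2=148, 68*2=136
= [-2, 180, -74, 100, -194, 120, -60, 148, 136]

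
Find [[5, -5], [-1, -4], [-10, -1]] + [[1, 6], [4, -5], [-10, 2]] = [[6, 1], [3, -9], [-20, 1]]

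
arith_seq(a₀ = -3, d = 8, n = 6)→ a_0 = -3 + 0*8 = -3
a_1 = -3 + 1*8 = 5
a_2 = -3 + 2*8 = 13
...
= [-3, 5, 13, 21, 29, 37]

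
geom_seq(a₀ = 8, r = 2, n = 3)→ [8, 16, 32]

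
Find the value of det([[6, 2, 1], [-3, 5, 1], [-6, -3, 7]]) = 297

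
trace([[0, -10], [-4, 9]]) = diagonal: 0 + 9
= 9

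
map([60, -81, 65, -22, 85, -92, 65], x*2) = [120, -162, 130, -44, 170, -184, 130]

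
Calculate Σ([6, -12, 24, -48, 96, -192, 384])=258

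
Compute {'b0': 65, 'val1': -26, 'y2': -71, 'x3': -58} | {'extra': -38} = {'b0': 65, 'val1': -26, 'y2': -71, 'x3': -58, 'extra': -38}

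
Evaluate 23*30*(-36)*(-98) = 2434320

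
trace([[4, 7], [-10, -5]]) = -1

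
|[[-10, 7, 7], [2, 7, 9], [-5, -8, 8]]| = (1)*(-10)*det([[7, 9], [-8, 8]]) + (-1)*(7)*det([[2, 9], [-5, 8]]) + (1)*(7)*det([[2, 7], [-5, -8]])
= -1280 + -427 + 133
= -1574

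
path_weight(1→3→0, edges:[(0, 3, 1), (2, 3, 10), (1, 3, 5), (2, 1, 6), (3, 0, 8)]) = 13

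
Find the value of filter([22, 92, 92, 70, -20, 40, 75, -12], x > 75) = keep x where x > 75: 22✗, 92✓, 92✓, 70✗, -20✗, 40✗, 75✗, -12✗
= [92, 92]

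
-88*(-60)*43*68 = 15438720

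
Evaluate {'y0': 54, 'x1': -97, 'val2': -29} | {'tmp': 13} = {'y0': 54, 'x1': -97, 'val2': -29, 'tmp': 13}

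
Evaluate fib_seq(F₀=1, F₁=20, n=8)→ [1, 20, 21, 41, 62, 103, 165, 268]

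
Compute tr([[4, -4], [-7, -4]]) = 0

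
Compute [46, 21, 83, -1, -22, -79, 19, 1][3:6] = [-1, -22, -79]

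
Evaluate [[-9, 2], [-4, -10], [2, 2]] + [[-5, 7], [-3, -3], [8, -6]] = [[-14, 9], [-7, -13], [10, -4]]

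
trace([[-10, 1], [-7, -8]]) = -18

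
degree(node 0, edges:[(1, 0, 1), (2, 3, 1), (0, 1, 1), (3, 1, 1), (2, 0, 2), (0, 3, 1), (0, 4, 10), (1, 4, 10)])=5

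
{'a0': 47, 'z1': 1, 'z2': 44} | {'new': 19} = {'a0': 47, 'z1': 1, 'z2': 44, 'new': 19}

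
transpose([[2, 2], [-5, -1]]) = [[2, -5], [2, -1]]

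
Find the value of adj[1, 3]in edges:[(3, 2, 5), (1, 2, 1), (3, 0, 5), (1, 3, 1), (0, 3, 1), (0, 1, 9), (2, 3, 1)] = 1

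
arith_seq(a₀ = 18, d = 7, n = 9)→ [18, 25, 32, 39, 46, 53, 60, 67, 74]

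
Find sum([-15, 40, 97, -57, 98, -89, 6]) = 80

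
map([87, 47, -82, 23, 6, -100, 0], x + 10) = 87+10=97, 47+10=57, -82+10=-72, 23+10=33, 6+10=16, -100+10=-90, 0+10=10
= [97, 57, -72, 33, 16, -90, 10]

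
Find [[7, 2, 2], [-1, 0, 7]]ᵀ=[[7, -1], [2, 0], [2, 7]]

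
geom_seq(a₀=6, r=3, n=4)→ [6, 18, 54, 162]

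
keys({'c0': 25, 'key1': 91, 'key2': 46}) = ['c0', 'key1', 'key2']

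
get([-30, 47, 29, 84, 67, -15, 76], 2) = 29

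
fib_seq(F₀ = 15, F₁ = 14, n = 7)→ F_2 = F_1 + F_0 = 29
F_3 = F_2 + F_1 = 43
F_4 = F_3 + F_2 = 72
...
= [15, 14, 29, 43, 72, 115, 187]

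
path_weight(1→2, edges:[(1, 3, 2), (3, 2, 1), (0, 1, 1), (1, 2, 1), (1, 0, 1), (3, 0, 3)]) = 1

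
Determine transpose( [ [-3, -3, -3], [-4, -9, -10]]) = [[-3, -4], [-3, -9], [-3, -10]]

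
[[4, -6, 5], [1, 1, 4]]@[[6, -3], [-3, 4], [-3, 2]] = C[0][0] = (4)*(6) + (-6)*(-3) + (5)*(-3) = 27
C[0][1] = (4)*(-3) + (-6)*(4) + (5)*(2) = -26
C[1][0] = (1)*(6) + (1)*(-3) + (4)*(-3) = -9
C[1][1] = (1)*(-3) + (1)*(4) + (4)*(2) = 9
= [[27, -26], [-9, 9]]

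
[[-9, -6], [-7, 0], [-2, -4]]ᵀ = [[-9, -7, -2], [-6, 0, -4]]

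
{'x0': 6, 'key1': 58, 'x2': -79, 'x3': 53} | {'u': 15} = {'x0': 6, 'key1': 58, 'x2': -79, 'x3': 53, 'u': 15}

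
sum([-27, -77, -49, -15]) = -168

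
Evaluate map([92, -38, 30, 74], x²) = [8464, 1444, 900, 5476]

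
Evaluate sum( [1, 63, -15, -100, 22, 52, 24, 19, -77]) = 1 + 63 + (-15) + (-100) + 22 + 52 + 24 + 19 + (-77)
= -11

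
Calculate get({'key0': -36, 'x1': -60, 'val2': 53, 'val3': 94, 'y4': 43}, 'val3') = 94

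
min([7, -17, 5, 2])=-17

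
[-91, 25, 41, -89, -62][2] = 41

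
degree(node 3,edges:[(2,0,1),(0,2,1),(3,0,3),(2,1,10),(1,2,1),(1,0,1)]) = incident: (3,0)
= 1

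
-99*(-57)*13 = 73359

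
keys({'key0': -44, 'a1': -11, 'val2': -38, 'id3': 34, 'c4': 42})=['key0', 'a1', 'val2', 'id3', 'c4']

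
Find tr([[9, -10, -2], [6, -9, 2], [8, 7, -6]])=diagonal: 9 + (-9) + (-6)
= -6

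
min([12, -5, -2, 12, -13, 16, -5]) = -13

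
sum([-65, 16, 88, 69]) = 108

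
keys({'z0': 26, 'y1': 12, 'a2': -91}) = ['z0', 'y1', 'a2']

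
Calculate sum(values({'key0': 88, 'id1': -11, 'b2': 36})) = 113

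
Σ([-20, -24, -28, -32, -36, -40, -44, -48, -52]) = (-20) + (-24) + (-28) + (-32) + (-36) + (-40) + (-44) + (-48) + (-52)
= -324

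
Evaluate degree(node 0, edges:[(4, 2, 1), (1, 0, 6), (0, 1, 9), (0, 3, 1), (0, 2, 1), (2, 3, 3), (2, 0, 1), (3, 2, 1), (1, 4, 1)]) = 5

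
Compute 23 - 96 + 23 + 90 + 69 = 109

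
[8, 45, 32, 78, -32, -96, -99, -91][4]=-32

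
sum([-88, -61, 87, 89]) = 27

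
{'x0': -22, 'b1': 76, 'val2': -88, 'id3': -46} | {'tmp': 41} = {'x0': -22, 'b1': 76, 'val2': -88, 'id3': -46, 'tmp': 41}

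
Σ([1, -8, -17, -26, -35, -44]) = 1 + (-8) + (-17) + (-26) + (-35) + (-44)
= -129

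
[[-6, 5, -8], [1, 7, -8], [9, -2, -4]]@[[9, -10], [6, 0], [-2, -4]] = [[-8, 92], [67, 22], [77, -74]]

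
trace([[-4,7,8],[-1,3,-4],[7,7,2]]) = 1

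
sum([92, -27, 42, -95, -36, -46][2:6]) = slice → [42, -95, -36, -46]
42 + (-95) + (-36) + (-46)
= -135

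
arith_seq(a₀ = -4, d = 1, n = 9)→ a_0 = -4 + 0*1 = -4
a_1 = -4 + 1*1 = -3
a_2 = -4 + 2*1 = -2
...
= [-4, -3, -2, -1, 0, 1, 2, 3, 4]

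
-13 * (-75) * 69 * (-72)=-4843800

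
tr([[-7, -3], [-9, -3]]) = diagonal: (-7) + (-3)
= -10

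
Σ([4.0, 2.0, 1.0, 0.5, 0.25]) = 7.75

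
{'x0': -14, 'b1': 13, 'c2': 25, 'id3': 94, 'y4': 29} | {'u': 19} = {'x0': -14, 'b1': 13, 'c2': 25, 'id3': 94, 'y4': 29, 'u': 19}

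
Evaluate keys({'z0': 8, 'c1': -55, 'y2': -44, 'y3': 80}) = ['z0', 'c1', 'y2', 'y3']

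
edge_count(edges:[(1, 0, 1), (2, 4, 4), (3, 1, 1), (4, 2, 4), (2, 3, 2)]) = 5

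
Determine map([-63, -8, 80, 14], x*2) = [-126, -16, 160, 28]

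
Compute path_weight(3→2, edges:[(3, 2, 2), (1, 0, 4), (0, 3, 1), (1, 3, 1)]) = w(3→2)=2
= 2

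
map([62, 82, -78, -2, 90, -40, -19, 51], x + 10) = [72, 92, -68, 8, 100, -30, -9, 61]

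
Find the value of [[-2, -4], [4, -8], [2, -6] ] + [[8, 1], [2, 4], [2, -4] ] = [[6, -3], [6, -4], [4, -10]]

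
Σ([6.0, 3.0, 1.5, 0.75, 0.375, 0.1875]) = 6.0 + 3.0 + 1.5 + 0.75 + 0.375 + 0.1875
= 11.8125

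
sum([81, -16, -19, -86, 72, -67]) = -35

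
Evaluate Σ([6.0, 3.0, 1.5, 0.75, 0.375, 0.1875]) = 11.8125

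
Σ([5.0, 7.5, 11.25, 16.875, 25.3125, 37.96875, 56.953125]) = 5.0 + 7.5 + 11.25 + 16.875 + 25.3125 + 37.96875 + 56.953125
= 160.859375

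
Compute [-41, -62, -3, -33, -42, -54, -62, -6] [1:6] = [-62, -3, -33, -42, -54]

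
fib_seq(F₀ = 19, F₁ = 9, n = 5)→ F_2 = F_1 + F_0 = 28
F_3 = F_2 + F_1 = 37
F_4 = F_3 + F_2 = 65
= [19, 9, 28, 37, 65]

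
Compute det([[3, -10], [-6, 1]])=(3)*(1) - (-10)*(-6)
= -57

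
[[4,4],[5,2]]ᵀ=[[4, 5], [4, 2]]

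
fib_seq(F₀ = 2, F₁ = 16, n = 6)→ F_2 = F_1 + F_0 = 18
F_3 = F_2 + F_1 = 34
F_4 = F_3 + F_2 = 52
...
= [2, 16, 18, 34, 52, 86]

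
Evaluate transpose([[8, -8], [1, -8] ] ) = [[8, 1], [-8, -8]]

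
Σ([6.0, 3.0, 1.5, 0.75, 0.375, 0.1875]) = 6.0 + 3.0 + 1.5 + 0.75 + 0.375 + 0.1875
= 11.8125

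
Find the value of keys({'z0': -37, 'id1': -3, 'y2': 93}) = ['z0', 'id1', 'y2']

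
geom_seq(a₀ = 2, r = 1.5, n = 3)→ a_0 = 2*1.5^0 = 2.0
a_1 = 2*1.5^1 = 3.0
a_2 = 2*1.5^2 = 4.5
= [2.0, 3.0, 4.5]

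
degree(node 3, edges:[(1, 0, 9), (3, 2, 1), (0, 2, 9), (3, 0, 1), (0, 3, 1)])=3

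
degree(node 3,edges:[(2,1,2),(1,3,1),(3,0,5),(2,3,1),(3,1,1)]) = 4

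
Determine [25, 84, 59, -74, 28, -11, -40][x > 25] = [84, 59, 28]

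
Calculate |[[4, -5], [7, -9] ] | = (4)*(-9) - (-5)*(7)
= -1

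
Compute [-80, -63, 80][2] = 80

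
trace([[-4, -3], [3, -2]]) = diagonal: (-4) + (-2)
= -6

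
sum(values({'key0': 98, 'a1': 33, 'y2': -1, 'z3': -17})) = 98 + 33 + (-1) + (-17)
= 113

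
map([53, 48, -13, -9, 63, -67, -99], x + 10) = 53+10=63, 48+10=58, -13+10=-3, -9+10=1, 63+10=73, -67+10=-57, -99+10=-89
= [63, 58, -3, 1, 73, -57, -89]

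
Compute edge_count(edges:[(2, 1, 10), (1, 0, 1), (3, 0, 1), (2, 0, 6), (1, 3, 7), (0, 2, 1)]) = 6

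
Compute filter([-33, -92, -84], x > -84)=[-33]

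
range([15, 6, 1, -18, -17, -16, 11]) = 33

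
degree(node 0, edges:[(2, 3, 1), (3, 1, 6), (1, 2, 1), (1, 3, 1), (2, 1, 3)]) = incident: none
= 0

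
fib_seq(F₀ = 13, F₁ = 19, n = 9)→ F_2 = F_1 + F_0 = 32
F_3 = F_2 + F_1 = 51
F_4 = F_3 + F_2 = 83
...
= [13, 19, 32, 51, 83, 134, 217, 351, 568]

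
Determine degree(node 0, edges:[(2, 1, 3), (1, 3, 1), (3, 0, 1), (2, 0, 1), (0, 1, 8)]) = 3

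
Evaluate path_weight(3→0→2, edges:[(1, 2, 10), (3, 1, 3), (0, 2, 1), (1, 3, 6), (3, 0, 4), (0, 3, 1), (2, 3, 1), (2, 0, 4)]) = 5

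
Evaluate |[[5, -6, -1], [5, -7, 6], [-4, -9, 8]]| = (1)*(5)*det([[-7, 6], [-9, 8]]) + (-1)*(-6)*det([[5, 6], [-4, 8]]) + (1)*(-1)*det([[5, -7], [-4, -9]])
= -10 + 384 + 73
= 447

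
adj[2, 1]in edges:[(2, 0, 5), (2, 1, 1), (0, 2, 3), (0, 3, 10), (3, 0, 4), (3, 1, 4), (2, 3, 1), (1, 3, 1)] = 1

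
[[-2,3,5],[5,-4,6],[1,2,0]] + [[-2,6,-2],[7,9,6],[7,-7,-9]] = [[-4, 9, 3], [12, 5, 12], [8, -5, -9]]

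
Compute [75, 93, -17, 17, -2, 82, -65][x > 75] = [93, 82]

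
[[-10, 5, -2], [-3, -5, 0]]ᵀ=[[-10, -3], [5, -5], [-2, 0]]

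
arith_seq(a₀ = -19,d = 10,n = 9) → a_0 = -19 + 0*10 = -19
a_1 = -19 + 1*10 = -9
a_2 = -19 + 2*10 = 1
...
= [-19, -9, 1, 11, 21, 31, 41, 51, 61]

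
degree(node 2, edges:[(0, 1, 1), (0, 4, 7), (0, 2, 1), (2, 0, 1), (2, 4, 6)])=incident: (0,2), (2,0), (2,4)
= 3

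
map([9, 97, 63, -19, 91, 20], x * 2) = [18, 194, 126, -38, 182, 40]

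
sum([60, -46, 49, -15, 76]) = 60 + (-46) + 49 + (-15) + 76
= 124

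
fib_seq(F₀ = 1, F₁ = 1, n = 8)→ [1, 1, 2, 3, 5, 8, 13, 21]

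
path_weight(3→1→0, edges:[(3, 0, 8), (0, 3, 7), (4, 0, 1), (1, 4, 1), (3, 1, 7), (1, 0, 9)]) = 16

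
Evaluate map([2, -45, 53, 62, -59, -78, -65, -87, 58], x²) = [4, 2025, 2809, 3844, 3481, 6084, 4225, 7569, 3364]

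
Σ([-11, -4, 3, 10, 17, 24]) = 39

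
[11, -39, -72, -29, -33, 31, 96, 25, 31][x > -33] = keep x where x > -33: 11✓, -39✗, -72✗, -29✓, -33✗, 31✓, 96✓, 25✓, 31✓
= [11, -29, 31, 96, 25, 31]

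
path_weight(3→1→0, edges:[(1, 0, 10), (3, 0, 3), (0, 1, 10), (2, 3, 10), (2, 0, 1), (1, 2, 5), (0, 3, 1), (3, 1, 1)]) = 11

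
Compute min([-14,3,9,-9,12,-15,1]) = -15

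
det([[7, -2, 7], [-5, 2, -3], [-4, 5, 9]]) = (1)*(7)*det([[2, -3], [5, 9]]) + (-1)*(-2)*det([[-5, -3], [-4, 9]]) + (1)*(7)*det([[-5, 2], [-4, 5]])
= 231 + -114 + -119
= -2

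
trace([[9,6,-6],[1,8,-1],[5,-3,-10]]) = 7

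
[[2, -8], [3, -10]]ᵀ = [[2, 3], [-8, -10]]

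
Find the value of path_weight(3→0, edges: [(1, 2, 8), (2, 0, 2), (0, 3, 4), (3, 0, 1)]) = w(3→0)=1
= 1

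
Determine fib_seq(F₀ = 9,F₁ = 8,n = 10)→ [9, 8, 17, 25, 42, 67, 109, 176, 285, 461]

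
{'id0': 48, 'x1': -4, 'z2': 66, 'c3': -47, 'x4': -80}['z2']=66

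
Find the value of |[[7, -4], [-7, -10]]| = (7)*(-10) - (-4)*(-7)
= -98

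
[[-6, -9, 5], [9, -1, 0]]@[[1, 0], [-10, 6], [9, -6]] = C[0][0] = (-6)*(1) + (-9)*(-10) + (5)*(9) = 129
C[0][1] = (-6)*(0) + (-9)*(6) + (5)*(-6) = -84
C[1][0] = (9)*(1) + (-1)*(-10) + (0)*(9) = 19
C[1][1] = (9)*(0) + (-1)*(6) + (0)*(-6) = -6
= [[129, -84], [19, -6]]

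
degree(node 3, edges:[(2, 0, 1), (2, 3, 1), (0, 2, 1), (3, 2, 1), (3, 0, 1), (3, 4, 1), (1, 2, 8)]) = incident: (2,3), (3,2), (3,0), (3,4)
= 4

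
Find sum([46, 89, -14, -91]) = 46 + 89 + (-14) + (-91)
= 30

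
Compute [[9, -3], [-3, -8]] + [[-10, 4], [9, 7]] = [[-1, 1], [6, -1]]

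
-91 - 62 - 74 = -227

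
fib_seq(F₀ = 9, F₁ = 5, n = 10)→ [9, 5, 14, 19, 33, 52, 85, 137, 222, 359]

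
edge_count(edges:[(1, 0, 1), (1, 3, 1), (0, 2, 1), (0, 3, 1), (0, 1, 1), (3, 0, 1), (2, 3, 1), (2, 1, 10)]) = 8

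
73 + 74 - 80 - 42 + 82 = 107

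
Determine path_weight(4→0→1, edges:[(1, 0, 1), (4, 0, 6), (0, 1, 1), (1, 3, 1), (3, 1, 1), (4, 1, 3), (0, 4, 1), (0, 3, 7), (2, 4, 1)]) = w(4→0)=6 + w(0→1)=1
= 7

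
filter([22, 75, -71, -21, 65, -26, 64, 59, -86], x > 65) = [75]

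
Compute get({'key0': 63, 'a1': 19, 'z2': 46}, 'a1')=19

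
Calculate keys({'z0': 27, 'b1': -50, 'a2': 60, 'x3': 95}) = ['z0', 'b1', 'a2', 'x3']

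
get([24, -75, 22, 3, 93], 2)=22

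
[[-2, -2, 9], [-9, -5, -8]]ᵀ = [[-2, -9], [-2, -5], [9, -8]]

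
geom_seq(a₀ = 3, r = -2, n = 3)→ a_0 = 3*(-2)^0 = 3
a_1 = 3*(-2)^1 = -6
a_2 = 3*(-2)^2 = 12
= [3, -6, 12]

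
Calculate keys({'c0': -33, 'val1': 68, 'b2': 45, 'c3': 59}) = ['c0', 'val1', 'b2', 'c3']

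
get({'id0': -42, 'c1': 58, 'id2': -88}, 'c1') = 58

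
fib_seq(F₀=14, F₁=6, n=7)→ [14, 6, 20, 26, 46, 72, 118]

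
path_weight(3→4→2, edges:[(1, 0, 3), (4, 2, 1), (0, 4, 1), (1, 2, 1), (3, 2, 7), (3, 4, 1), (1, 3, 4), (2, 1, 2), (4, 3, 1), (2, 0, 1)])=w(3→4)=1 + w(4→2)=1
= 2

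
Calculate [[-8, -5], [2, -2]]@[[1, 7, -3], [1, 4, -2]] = C[0][0] = (-8)*(1) + (-5)*(1) = -13
C[0][1] = (-8)*(7) + (-5)*(4) = -76
C[0][2] = (-8)*(-3) + (-5)*(-2) = 34
C[1][0] = (2)*(1) + (-2)*(1) = 0
C[1][1] = (2)*(7) + (-2)*(4) = 6
C[1][2] = (2)*(-3) + (-2)*(-2) = -2
= [[-13, -76, 34], [0, 6, -2]]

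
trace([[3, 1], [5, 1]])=diagonal: 3 + 1
= 4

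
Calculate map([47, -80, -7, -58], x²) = [2209, 6400, 49, 3364]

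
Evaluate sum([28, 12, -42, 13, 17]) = 28 + 12 + (-42) + 13 + 17
= 28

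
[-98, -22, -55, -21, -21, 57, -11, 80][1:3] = [-22, -55]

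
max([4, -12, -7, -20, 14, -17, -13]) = 14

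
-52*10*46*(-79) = 1889680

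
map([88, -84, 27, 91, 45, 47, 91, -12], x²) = (88)²=7744, (-84)²=7056, (27)²=729, (91)²=8281, (45)²=2025, (47)²=2209, (91)²=8281, (-12)²=144
= [7744, 7056, 729, 8281, 2025, 2209, 8281, 144]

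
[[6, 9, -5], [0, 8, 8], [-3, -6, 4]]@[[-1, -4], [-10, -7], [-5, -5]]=[[-71, -62], [-120, -96], [43, 34]]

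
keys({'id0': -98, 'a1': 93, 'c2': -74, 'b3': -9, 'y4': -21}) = ['id0', 'a1', 'c2', 'b3', 'y4']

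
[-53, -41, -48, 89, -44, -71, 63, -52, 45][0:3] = [-53, -41, -48]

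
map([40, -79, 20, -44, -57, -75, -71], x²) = [1600, 6241, 400, 1936, 3249, 5625, 5041]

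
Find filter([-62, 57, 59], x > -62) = [57, 59]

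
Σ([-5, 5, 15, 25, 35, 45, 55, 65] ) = (-5) + 5 + 15 + 25 + 35 + 45 + 55 + 65
= 240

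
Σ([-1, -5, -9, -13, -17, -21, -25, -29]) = (-1) + (-5) + (-9) + (-13) + (-17) + (-21) + (-25) + (-29)
= -120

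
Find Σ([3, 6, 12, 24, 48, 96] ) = 3 + 6 + 12 + 24 + 48 + 96
= 189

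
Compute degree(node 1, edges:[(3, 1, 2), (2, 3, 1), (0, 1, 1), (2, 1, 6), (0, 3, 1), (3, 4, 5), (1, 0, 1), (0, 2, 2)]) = incident: (3,1), (0,1), (2,1), (1,0)
= 4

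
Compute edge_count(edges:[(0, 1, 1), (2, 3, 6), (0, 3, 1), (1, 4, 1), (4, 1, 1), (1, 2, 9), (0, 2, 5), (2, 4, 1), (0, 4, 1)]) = 9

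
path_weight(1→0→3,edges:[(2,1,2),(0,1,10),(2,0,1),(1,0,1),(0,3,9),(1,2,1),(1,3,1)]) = w(1→0)=1 + w(0→3)=9
= 10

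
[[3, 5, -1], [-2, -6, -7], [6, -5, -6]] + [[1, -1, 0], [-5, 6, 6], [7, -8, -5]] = [[4, 4, -1], [-7, 0, -1], [13, -13, -11]]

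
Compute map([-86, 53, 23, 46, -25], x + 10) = -86+10=-76, 53+10=63, 23+10=33, 46+10=56, -25+10=-15
= [-76, 63, 33, 56, -15]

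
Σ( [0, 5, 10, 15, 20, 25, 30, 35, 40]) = 0 + 5 + 10 + 15 + 20 + 25 + 30 + 35 + 40
= 180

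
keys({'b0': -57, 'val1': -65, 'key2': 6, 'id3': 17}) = ['b0', 'val1', 'key2', 'id3']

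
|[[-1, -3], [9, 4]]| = (-1)*(4) - (-3)*(9)
= 23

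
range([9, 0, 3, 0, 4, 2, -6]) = 15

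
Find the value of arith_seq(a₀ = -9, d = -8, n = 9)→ a_0 = -9 + 0*-8 = -9
a_1 = -9 + 1*-8 = -17
a_2 = -9 + 2*-8 = -25
...
= [-9, -17, -25, -33, -41, -49, -57, -65, -73]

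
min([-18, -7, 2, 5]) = -18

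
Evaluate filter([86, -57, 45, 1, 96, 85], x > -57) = [86, 45, 1, 96, 85]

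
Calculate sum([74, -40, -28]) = 74 + (-40) + (-28)
= 6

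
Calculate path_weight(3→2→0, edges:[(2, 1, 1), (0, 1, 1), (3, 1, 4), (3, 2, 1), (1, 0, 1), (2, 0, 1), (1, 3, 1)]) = w(3→2)=1 + w(2→0)=1
= 2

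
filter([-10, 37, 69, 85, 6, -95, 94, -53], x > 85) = keep x where x > 85: -10✗, 37✗, 69✗, 85✗, 6✗, -95✗, 94✓, -53✗
= [94]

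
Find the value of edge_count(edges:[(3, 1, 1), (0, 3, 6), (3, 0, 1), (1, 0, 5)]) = 4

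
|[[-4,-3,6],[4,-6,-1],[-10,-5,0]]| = -490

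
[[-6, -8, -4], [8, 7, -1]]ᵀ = [[-6, 8], [-8, 7], [-4, -1]]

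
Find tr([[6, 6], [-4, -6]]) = 0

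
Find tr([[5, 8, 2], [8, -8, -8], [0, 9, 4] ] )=diagonal: 5 + (-8) + 4
= 1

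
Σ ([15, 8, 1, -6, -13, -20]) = 15 + 8 + 1 + (-6) + (-13) + (-20)
= -15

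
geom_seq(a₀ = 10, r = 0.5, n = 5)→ a_0 = 10*0.5^0 = 10.0
a_1 = 10*0.5^1 = 5.0
a_2 = 10*0.5^2 = 2.5
...
= [10.0, 5.0, 2.5, 1.25, 0.625]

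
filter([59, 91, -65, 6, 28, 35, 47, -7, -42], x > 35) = [59, 91, 47]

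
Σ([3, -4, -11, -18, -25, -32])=-87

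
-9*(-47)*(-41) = -17343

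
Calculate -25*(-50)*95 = 118750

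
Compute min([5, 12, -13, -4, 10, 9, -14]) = -14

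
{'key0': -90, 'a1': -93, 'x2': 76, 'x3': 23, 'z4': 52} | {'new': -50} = {'key0': -90, 'a1': -93, 'x2': 76, 'x3': 23, 'z4': 52, 'new': -50}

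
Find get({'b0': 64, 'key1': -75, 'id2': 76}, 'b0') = 64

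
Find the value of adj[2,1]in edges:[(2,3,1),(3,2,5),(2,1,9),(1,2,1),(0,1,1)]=9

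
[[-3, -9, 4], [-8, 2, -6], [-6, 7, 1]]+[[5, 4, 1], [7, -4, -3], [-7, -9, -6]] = [[2, -5, 5], [-1, -2, -9], [-13, -2, -5]]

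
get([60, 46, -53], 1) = 46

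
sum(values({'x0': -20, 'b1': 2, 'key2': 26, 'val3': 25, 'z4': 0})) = 33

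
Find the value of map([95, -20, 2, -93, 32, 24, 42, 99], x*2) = [190, -40, 4, -186, 64, 48, 84, 198]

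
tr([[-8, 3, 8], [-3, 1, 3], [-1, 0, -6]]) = -13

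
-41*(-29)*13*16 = 247312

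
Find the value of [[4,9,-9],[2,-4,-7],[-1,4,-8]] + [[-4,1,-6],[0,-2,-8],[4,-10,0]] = [[0, 10, -15], [2, -6, -15], [3, -6, -8]]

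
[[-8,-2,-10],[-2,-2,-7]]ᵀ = [[-8, -2], [-2, -2], [-10, -7]]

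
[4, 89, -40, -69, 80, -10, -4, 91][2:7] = [-40, -69, 80, -10, -4]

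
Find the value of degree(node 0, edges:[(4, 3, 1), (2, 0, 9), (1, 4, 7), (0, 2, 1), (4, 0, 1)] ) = 3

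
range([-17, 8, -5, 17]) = 34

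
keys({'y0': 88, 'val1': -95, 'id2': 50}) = ['y0', 'val1', 'id2']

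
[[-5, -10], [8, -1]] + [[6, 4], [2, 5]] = [[1, -6], [10, 4]]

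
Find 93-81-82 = -70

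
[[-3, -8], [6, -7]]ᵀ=[[-3, 6], [-8, -7]]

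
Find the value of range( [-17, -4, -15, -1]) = 16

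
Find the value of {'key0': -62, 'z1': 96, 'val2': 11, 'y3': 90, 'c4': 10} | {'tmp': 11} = {'key0': -62, 'z1': 96, 'val2': 11, 'y3': 90, 'c4': 10, 'tmp': 11}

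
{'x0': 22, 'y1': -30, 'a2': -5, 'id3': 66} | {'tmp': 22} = {'x0': 22, 'y1': -30, 'a2': -5, 'id3': 66, 'tmp': 22}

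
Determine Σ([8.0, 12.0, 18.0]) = 38.0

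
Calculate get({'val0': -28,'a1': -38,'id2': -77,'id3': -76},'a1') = -38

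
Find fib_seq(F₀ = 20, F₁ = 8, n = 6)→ F_2 = F_1 + F_0 = 28
F_3 = F_2 + F_1 = 36
F_4 = F_3 + F_2 = 64
...
= [20, 8, 28, 36, 64, 100]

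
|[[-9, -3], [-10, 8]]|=(-9)*(8) - (-3)*(-10)
= -102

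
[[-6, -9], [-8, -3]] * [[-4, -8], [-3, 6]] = [[51, -6], [41, 46]]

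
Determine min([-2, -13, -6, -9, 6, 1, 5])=-13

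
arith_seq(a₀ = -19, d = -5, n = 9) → a_0 = -19 + 0*-5 = -19
a_1 = -19 + 1*-5 = -24
a_2 = -19 + 2*-5 = -29
...
= [-19, -24, -29, -34, -39, -44, -49, -54, -59]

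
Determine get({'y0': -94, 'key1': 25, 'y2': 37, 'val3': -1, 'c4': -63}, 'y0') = -94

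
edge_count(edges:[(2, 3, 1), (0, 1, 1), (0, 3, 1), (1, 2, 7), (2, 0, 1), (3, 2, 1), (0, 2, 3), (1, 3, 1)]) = 8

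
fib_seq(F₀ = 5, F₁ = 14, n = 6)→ F_2 = F_1 + F_0 = 19
F_3 = F_2 + F_1 = 33
F_4 = F_3 + F_2 = 52
...
= [5, 14, 19, 33, 52, 85]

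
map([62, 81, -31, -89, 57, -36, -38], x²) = [3844, 6561, 961, 7921, 3249, 1296, 1444]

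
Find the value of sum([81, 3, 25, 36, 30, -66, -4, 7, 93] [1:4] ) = 64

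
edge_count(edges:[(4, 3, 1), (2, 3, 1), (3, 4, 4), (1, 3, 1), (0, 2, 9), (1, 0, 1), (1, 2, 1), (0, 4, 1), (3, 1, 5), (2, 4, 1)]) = 10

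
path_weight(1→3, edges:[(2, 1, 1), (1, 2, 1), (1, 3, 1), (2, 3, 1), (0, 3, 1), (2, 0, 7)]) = w(1→3)=1
= 1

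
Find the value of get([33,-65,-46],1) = -65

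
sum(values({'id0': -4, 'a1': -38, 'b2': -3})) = (-4) + (-38) + (-3)
= -45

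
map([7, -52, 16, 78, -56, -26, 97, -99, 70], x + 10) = [17, -42, 26, 88, -46, -16, 107, -89, 80]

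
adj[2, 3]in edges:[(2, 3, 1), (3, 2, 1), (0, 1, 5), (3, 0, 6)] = 1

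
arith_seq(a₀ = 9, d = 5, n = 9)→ a_0 = 9 + 0*5 = 9
a_1 = 9 + 1*5 = 14
a_2 = 9 + 2*5 = 19
...
= [9, 14, 19, 24, 29, 34, 39, 44, 49]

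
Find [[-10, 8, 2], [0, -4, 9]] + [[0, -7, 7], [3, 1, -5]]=[[-10, 1, 9], [3, -3, 4]]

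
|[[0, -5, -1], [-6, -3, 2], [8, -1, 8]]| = (1)*(0)*det([[-3, 2], [-1, 8]]) + (-1)*(-5)*det([[-6, 2], [8, 8]]) + (1)*(-1)*det([[-6, -3], [8, -1]])
= 0 + -320 + -30
= -350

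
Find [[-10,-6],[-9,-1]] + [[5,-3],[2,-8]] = [[-5, -9], [-7, -9]]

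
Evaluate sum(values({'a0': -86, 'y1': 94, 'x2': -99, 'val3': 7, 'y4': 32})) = (-86) + 94 + (-99) + 7 + 32
= -52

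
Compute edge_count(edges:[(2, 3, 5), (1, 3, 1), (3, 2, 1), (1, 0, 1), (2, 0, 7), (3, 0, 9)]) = 6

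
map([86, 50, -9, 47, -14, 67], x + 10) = [96, 60, 1, 57, -4, 77]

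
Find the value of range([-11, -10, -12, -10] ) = 2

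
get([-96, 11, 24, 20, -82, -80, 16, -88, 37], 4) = -82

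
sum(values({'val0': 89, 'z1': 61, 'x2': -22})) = 128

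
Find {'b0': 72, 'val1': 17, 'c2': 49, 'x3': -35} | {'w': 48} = {'b0': 72, 'val1': 17, 'c2': 49, 'x3': -35, 'w': 48}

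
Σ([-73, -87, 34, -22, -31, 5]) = -174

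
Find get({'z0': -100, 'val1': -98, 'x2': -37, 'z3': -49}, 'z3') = -49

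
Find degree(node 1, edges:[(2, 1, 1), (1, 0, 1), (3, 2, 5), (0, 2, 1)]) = 2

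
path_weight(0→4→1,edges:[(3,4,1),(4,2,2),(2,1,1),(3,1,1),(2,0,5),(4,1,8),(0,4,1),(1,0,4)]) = 9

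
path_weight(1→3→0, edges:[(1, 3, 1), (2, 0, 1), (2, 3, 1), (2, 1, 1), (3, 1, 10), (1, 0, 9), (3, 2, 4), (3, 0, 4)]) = 5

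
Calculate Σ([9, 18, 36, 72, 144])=9 + 18 + 36 + 72 + 144
= 279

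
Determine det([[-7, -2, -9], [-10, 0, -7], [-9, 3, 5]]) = -103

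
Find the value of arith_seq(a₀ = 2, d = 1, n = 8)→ a_0 = 2 + 0*1 = 2
a_1 = 2 + 1*1 = 3
a_2 = 2 + 2*1 = 4
...
= [2, 3, 4, 5, 6, 7, 8, 9]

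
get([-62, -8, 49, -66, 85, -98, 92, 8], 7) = 8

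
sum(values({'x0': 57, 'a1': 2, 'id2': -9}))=50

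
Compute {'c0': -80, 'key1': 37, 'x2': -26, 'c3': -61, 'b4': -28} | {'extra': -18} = {'c0': -80, 'key1': 37, 'x2': -26, 'c3': -61, 'b4': -28, 'extra': -18}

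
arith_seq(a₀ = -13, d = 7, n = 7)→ a_0 = -13 + 0*7 = -13
a_1 = -13 + 1*7 = -6
a_2 = -13 + 2*7 = 1
...
= [-13, -6, 1, 8, 15, 22, 29]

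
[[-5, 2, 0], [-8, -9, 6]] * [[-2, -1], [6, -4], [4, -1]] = [[22, -3], [-14, 38]]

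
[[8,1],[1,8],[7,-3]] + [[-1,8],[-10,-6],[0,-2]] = [[7, 9], [-9, 2], [7, -5]]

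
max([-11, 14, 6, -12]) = 14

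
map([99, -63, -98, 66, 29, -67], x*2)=99*2=198, -63*2=-126, -98*2=-196, 66*2=132, 29*2=58, -67*2=-134
= [198, -126, -196, 132, 58, -134]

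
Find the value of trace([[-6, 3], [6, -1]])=-7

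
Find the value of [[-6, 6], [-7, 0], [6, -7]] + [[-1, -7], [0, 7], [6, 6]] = [[-7, -1], [-7, 7], [12, -1]]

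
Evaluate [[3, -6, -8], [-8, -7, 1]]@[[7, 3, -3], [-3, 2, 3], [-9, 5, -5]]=C[0][0] = (3)*(7) + (-6)*(-3) + (-8)*(-9) = 111
C[0][1] = (3)*(3) + (-6)*(2) + (-8)*(5) = -43
C[0][2] = (3)*(-3) + (-6)*(3) + (-8)*(-5) = 13
C[1][0] = (-8)*(7) + (-7)*(-3) + (1)*(-9) = -44
C[1][1] = (-8)*(3) + (-7)*(2) + (1)*(5) = -33
C[1][2] = (-8)*(-3) + (-7)*(3) + (1)*(-5) = -2
= [[111, -43, 13], [-44, -33, -2]]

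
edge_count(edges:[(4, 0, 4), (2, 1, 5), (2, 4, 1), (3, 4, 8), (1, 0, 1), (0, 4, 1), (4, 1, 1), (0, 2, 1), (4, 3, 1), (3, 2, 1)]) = 10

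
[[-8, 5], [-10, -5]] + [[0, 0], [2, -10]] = [[-8, 5], [-8, -15]]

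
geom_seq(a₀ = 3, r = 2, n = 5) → [3, 6, 12, 24, 48]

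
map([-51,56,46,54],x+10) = [-41, 66, 56, 64]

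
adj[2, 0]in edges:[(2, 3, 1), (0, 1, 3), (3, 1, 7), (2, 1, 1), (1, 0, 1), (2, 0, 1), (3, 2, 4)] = 1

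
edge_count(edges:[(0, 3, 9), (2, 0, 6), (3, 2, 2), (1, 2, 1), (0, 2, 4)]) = 5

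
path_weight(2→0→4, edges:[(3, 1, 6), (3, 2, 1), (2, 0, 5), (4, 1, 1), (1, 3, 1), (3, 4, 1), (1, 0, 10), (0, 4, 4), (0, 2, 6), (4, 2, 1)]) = 9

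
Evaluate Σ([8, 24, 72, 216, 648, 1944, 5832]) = 8 + 24 + 72 + 216 + 648 + 1944 + 5832
= 8744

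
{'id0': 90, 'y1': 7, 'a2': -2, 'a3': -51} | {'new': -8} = {'id0': 90, 'y1': 7, 'a2': -2, 'a3': -51, 'new': -8}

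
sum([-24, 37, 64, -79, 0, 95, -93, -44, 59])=(-24) + 37 + 64 + (-79) + 0 + 95 + (-93) + (-44) + 59
= 15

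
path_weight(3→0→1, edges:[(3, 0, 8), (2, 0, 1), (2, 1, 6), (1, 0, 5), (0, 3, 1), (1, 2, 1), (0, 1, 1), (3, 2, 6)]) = 9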